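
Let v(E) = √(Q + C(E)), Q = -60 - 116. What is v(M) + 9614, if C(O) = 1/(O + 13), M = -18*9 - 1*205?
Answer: 9614 + I*√22055970/354 ≈ 9614.0 + 13.267*I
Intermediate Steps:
M = -367 (M = -162 - 205 = -367)
C(O) = 1/(13 + O)
Q = -176
v(E) = √(-176 + 1/(13 + E))
v(M) + 9614 = √((-2287 - 176*(-367))/(13 - 367)) + 9614 = √((-2287 + 64592)/(-354)) + 9614 = √(-1/354*62305) + 9614 = √(-62305/354) + 9614 = I*√22055970/354 + 9614 = 9614 + I*√22055970/354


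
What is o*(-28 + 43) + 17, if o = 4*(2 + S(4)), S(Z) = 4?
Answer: 377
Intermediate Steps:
o = 24 (o = 4*(2 + 4) = 4*6 = 24)
o*(-28 + 43) + 17 = 24*(-28 + 43) + 17 = 24*15 + 17 = 360 + 17 = 377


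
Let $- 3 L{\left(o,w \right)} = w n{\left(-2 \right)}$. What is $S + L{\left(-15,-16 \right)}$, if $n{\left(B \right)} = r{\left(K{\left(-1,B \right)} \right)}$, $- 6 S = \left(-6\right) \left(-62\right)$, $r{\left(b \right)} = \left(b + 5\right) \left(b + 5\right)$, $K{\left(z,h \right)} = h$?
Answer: $-14$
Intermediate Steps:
$r{\left(b \right)} = \left(5 + b\right)^{2}$ ($r{\left(b \right)} = \left(5 + b\right) \left(5 + b\right) = \left(5 + b\right)^{2}$)
$S = -62$ ($S = - \frac{\left(-6\right) \left(-62\right)}{6} = \left(- \frac{1}{6}\right) 372 = -62$)
$n{\left(B \right)} = \left(5 + B\right)^{2}$
$L{\left(o,w \right)} = - 3 w$ ($L{\left(o,w \right)} = - \frac{w \left(5 - 2\right)^{2}}{3} = - \frac{w 3^{2}}{3} = - \frac{w 9}{3} = - \frac{9 w}{3} = - 3 w$)
$S + L{\left(-15,-16 \right)} = -62 - -48 = -62 + 48 = -14$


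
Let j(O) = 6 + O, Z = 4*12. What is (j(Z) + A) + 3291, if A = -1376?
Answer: 1969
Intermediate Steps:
Z = 48
(j(Z) + A) + 3291 = ((6 + 48) - 1376) + 3291 = (54 - 1376) + 3291 = -1322 + 3291 = 1969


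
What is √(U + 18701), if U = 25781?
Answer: √44482 ≈ 210.91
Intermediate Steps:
√(U + 18701) = √(25781 + 18701) = √44482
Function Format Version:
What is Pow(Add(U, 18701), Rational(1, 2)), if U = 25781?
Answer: Pow(44482, Rational(1, 2)) ≈ 210.91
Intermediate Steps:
Pow(Add(U, 18701), Rational(1, 2)) = Pow(Add(25781, 18701), Rational(1, 2)) = Pow(44482, Rational(1, 2))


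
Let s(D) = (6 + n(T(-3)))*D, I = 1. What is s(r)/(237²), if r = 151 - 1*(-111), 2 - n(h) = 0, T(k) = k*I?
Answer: 2096/56169 ≈ 0.037316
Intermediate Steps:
T(k) = k (T(k) = k*1 = k)
n(h) = 2 (n(h) = 2 - 1*0 = 2 + 0 = 2)
r = 262 (r = 151 + 111 = 262)
s(D) = 8*D (s(D) = (6 + 2)*D = 8*D)
s(r)/(237²) = (8*262)/(237²) = 2096/56169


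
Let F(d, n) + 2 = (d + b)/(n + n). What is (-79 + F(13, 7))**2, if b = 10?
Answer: 1234321/196 ≈ 6297.6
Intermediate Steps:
F(d, n) = -2 + (10 + d)/(2*n) (F(d, n) = -2 + (d + 10)/(n + n) = -2 + (10 + d)/((2*n)) = -2 + (10 + d)*(1/(2*n)) = -2 + (10 + d)/(2*n))
(-79 + F(13, 7))**2 = (-79 + (1/2)*(10 + 13 - 4*7)/7)**2 = (-79 + (1/2)*(1/7)*(10 + 13 - 28))**2 = (-79 + (1/2)*(1/7)*(-5))**2 = (-79 - 5/14)**2 = (-1111/14)**2 = 1234321/196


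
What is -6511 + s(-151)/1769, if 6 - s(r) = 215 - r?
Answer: -11518319/1769 ≈ -6511.2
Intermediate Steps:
s(r) = -209 + r (s(r) = 6 - (215 - r) = 6 + (-215 + r) = -209 + r)
-6511 + s(-151)/1769 = -6511 + (-209 - 151)/1769 = -6511 - 360*1/1769 = -6511 - 360/1769 = -11518319/1769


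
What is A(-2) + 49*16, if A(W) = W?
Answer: 782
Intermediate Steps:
A(-2) + 49*16 = -2 + 49*16 = -2 + 784 = 782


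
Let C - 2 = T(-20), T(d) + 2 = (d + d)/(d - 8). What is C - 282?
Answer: -1964/7 ≈ -280.57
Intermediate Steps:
T(d) = -2 + 2*d/(-8 + d) (T(d) = -2 + (d + d)/(d - 8) = -2 + (2*d)/(-8 + d) = -2 + 2*d/(-8 + d))
C = 10/7 (C = 2 + 16/(-8 - 20) = 2 + 16/(-28) = 2 + 16*(-1/28) = 2 - 4/7 = 10/7 ≈ 1.4286)
C - 282 = 10/7 - 282 = -1964/7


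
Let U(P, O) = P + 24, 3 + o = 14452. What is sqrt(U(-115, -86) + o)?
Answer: sqrt(14358) ≈ 119.82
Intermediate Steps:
o = 14449 (o = -3 + 14452 = 14449)
U(P, O) = 24 + P
sqrt(U(-115, -86) + o) = sqrt((24 - 115) + 14449) = sqrt(-91 + 14449) = sqrt(14358)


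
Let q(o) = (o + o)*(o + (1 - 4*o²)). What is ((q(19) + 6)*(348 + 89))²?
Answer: 559053962839684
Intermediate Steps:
q(o) = 2*o*(1 + o - 4*o²) (q(o) = (2*o)*(1 + o - 4*o²) = 2*o*(1 + o - 4*o²))
((q(19) + 6)*(348 + 89))² = ((2*19*(1 + 19 - 4*19²) + 6)*(348 + 89))² = ((2*19*(1 + 19 - 4*361) + 6)*437)² = ((2*19*(1 + 19 - 1444) + 6)*437)² = ((2*19*(-1424) + 6)*437)² = ((-54112 + 6)*437)² = (-54106*437)² = (-23644322)² = 559053962839684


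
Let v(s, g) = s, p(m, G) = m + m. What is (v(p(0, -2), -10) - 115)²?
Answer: 13225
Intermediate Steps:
p(m, G) = 2*m
(v(p(0, -2), -10) - 115)² = (2*0 - 115)² = (0 - 115)² = (-115)² = 13225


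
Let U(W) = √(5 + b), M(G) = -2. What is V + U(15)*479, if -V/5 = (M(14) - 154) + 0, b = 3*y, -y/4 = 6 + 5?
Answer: 780 + 479*I*√127 ≈ 780.0 + 5398.1*I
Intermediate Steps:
y = -44 (y = -4*(6 + 5) = -4*11 = -44)
b = -132 (b = 3*(-44) = -132)
U(W) = I*√127 (U(W) = √(5 - 132) = √(-127) = I*√127)
V = 780 (V = -5*((-2 - 154) + 0) = -5*(-156 + 0) = -5*(-156) = 780)
V + U(15)*479 = 780 + (I*√127)*479 = 780 + 479*I*√127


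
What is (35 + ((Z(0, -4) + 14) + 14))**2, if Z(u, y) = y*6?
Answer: 1521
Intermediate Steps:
Z(u, y) = 6*y
(35 + ((Z(0, -4) + 14) + 14))**2 = (35 + ((6*(-4) + 14) + 14))**2 = (35 + ((-24 + 14) + 14))**2 = (35 + (-10 + 14))**2 = (35 + 4)**2 = 39**2 = 1521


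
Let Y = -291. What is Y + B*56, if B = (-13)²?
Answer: 9173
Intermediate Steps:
B = 169
Y + B*56 = -291 + 169*56 = -291 + 9464 = 9173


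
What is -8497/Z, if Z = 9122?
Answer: -8497/9122 ≈ -0.93148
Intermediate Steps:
-8497/Z = -8497/9122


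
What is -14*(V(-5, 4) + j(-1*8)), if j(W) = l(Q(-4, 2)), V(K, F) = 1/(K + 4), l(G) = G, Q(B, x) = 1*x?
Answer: -14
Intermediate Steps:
Q(B, x) = x
V(K, F) = 1/(4 + K)
j(W) = 2
-14*(V(-5, 4) + j(-1*8)) = -14*(1/(4 - 5) + 2) = -14*(1/(-1) + 2) = -14*(-1 + 2) = -14*1 = -14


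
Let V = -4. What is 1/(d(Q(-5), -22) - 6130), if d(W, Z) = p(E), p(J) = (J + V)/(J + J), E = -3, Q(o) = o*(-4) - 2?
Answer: -6/36773 ≈ -0.00016316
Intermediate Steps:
Q(o) = -2 - 4*o (Q(o) = -4*o - 2 = -2 - 4*o)
p(J) = (-4 + J)/(2*J) (p(J) = (J - 4)/(J + J) = (-4 + J)/((2*J)) = (-4 + J)*(1/(2*J)) = (-4 + J)/(2*J))
d(W, Z) = 7/6 (d(W, Z) = (½)*(-4 - 3)/(-3) = (½)*(-⅓)*(-7) = 7/6)
1/(d(Q(-5), -22) - 6130) = 1/(7/6 - 6130) = 1/(-36773/6) = -6/36773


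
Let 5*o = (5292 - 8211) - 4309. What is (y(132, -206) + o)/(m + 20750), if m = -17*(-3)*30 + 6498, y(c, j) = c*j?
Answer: -71594/71945 ≈ -0.99512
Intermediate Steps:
o = -7228/5 (o = ((5292 - 8211) - 4309)/5 = (-2919 - 4309)/5 = (⅕)*(-7228) = -7228/5 ≈ -1445.6)
m = 8028 (m = 51*30 + 6498 = 1530 + 6498 = 8028)
(y(132, -206) + o)/(m + 20750) = (132*(-206) - 7228/5)/(8028 + 20750) = (-27192 - 7228/5)/28778 = -143188/5*1/28778 = -71594/71945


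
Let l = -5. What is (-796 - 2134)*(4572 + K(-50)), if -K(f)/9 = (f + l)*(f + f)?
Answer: 131639040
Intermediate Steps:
K(f) = -18*f*(-5 + f) (K(f) = -9*(f - 5)*(f + f) = -9*(-5 + f)*2*f = -18*f*(-5 + f))
(-796 - 2134)*(4572 + K(-50)) = (-796 - 2134)*(4572 + 18*(-50)*(5 - 1*(-50))) = -2930*(4572 + 18*(-50)*(5 + 50)) = -2930*(4572 + 18*(-50)*55) = -2930*(4572 - 49500) = -2930*(-44928) = 131639040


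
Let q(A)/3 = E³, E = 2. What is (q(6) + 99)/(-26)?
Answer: -123/26 ≈ -4.7308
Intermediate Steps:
q(A) = 24 (q(A) = 3*2³ = 3*8 = 24)
(q(6) + 99)/(-26) = (24 + 99)/(-26) = 123*(-1/26) = -123/26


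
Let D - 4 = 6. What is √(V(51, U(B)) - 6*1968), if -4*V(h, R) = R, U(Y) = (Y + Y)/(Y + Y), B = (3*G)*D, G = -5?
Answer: I*√47233/2 ≈ 108.67*I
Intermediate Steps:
D = 10 (D = 4 + 6 = 10)
B = -150 (B = (3*(-5))*10 = -15*10 = -150)
U(Y) = 1 (U(Y) = (2*Y)/((2*Y)) = (2*Y)*(1/(2*Y)) = 1)
V(h, R) = -R/4
√(V(51, U(B)) - 6*1968) = √(-¼*1 - 6*1968) = √(-¼ - 11808) = √(-47233/4) = I*√47233/2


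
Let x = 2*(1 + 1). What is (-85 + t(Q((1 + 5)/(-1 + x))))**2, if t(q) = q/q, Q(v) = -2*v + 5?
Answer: 7056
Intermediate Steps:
x = 4 (x = 2*2 = 4)
Q(v) = 5 - 2*v
t(q) = 1
(-85 + t(Q((1 + 5)/(-1 + x))))**2 = (-85 + 1)**2 = (-84)**2 = 7056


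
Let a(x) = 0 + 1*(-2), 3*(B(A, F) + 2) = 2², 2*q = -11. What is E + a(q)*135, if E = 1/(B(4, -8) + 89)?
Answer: -71547/265 ≈ -269.99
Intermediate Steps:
q = -11/2 (q = (½)*(-11) = -11/2 ≈ -5.5000)
B(A, F) = -⅔ (B(A, F) = -2 + (⅓)*2² = -2 + (⅓)*4 = -2 + 4/3 = -⅔)
E = 3/265 (E = 1/(-⅔ + 89) = 1/(265/3) = 3/265 ≈ 0.011321)
a(x) = -2 (a(x) = 0 - 2 = -2)
E + a(q)*135 = 3/265 - 2*135 = 3/265 - 270 = -71547/265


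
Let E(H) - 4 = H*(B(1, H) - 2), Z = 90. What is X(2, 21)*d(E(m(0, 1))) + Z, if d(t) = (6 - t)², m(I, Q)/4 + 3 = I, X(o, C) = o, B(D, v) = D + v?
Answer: 47522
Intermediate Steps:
m(I, Q) = -12 + 4*I
E(H) = 4 + H*(-1 + H) (E(H) = 4 + H*((1 + H) - 2) = 4 + H*(-1 + H))
X(2, 21)*d(E(m(0, 1))) + Z = 2*(-6 + (4 + (-12 + 4*0)² - (-12 + 4*0)))² + 90 = 2*(-6 + (4 + (-12 + 0)² - (-12 + 0)))² + 90 = 2*(-6 + (4 + (-12)² - 1*(-12)))² + 90 = 2*(-6 + (4 + 144 + 12))² + 90 = 2*(-6 + 160)² + 90 = 2*154² + 90 = 2*23716 + 90 = 47432 + 90 = 47522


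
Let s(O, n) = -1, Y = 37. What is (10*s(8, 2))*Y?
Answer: -370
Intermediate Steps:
(10*s(8, 2))*Y = (10*(-1))*37 = -10*37 = -370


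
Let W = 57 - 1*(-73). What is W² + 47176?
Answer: 64076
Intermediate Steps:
W = 130 (W = 57 + 73 = 130)
W² + 47176 = 130² + 47176 = 16900 + 47176 = 64076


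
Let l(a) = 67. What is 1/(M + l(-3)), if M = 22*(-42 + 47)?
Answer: 1/177 ≈ 0.0056497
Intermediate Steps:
M = 110 (M = 22*5 = 110)
1/(M + l(-3)) = 1/(110 + 67) = 1/177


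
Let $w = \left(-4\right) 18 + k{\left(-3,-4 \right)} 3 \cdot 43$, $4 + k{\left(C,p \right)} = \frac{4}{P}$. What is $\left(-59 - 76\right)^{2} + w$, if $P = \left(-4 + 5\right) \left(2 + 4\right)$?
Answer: $17723$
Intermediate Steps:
$P = 6$ ($P = 1 \cdot 6 = 6$)
$k{\left(C,p \right)} = - \frac{10}{3}$ ($k{\left(C,p \right)} = -4 + \frac{4}{6} = -4 + 4 \cdot \frac{1}{6} = -4 + \frac{2}{3} = - \frac{10}{3}$)
$w = -502$ ($w = \left(-4\right) 18 + \left(- \frac{10}{3}\right) 3 \cdot 43 = -72 - 430 = -502$)
$\left(-59 - 76\right)^{2} + w = \left(-59 - 76\right)^{2} - 502 = \left(-135\right)^{2} - 502 = 18225 - 502 = 17723$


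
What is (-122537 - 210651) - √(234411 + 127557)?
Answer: -333188 - 4*√22623 ≈ -3.3379e+5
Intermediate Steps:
(-122537 - 210651) - √(234411 + 127557) = -333188 - √361968 = -333188 - 4*√22623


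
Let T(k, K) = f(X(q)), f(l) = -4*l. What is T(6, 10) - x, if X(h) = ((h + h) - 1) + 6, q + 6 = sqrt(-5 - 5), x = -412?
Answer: 440 - 8*I*sqrt(10) ≈ 440.0 - 25.298*I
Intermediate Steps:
q = -6 + I*sqrt(10) (q = -6 + sqrt(-5 - 5) = -6 + sqrt(-10) = -6 + I*sqrt(10) ≈ -6.0 + 3.1623*I)
X(h) = 5 + 2*h (X(h) = (2*h - 1) + 6 = (-1 + 2*h) + 6 = 5 + 2*h)
T(k, K) = 28 - 8*I*sqrt(10) (T(k, K) = -4*(5 + 2*(-6 + I*sqrt(10))) = -4*(5 + (-12 + 2*I*sqrt(10))) = -4*(-7 + 2*I*sqrt(10)) = 28 - 8*I*sqrt(10))
T(6, 10) - x = (28 - 8*I*sqrt(10)) - 1*(-412) = (28 - 8*I*sqrt(10)) + 412 = 440 - 8*I*sqrt(10)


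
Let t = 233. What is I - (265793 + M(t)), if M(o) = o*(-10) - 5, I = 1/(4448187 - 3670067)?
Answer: -205001938959/778120 ≈ -2.6346e+5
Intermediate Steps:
I = 1/778120 ≈ 1.2851e-6
M(o) = -5 - 10*o (M(o) = -10*o - 5 = -5 - 10*o)
I - (265793 + M(t)) = 1/778120 - (265793 + (-5 - 10*233)) = 1/778120 - (265793 + (-5 - 2330)) = 1/778120 - (265793 - 2335) = 1/778120 - 1*263458 = 1/778120 - 263458 = -205001938959/778120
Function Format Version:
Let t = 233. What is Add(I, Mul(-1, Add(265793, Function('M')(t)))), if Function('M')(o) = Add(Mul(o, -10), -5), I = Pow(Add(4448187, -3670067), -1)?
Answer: Rational(-205001938959, 778120) ≈ -2.6346e+5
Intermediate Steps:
I = Rational(1, 778120) (I = Pow(778120, -1) = Rational(1, 778120) ≈ 1.2851e-6)
Function('M')(o) = Add(-5, Mul(-10, o)) (Function('M')(o) = Add(Mul(-10, o), -5) = Add(-5, Mul(-10, o)))
Add(I, Mul(-1, Add(265793, Function('M')(t)))) = Add(Rational(1, 778120), Mul(-1, Add(265793, Add(-5, Mul(-10, 233))))) = Add(Rational(1, 778120), Mul(-1, Add(265793, Add(-5, -2330)))) = Add(Rational(1, 778120), Mul(-1, Add(265793, -2335))) = Add(Rational(1, 778120), Mul(-1, 263458)) = Add(Rational(1, 778120), -263458) = Rational(-205001938959, 778120)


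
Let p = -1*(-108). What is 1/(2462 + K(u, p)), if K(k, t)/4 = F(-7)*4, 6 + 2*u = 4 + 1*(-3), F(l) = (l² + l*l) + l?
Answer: 1/3918 ≈ 0.00025523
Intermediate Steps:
F(l) = l + 2*l² (F(l) = (l² + l²) + l = 2*l² + l = l + 2*l²)
u = -5/2 (u = -3 + (4 + 1*(-3))/2 = -3 + (4 - 3)/2 = -3 + (½)*1 = -3 + ½ = -5/2 ≈ -2.5000)
p = 108
K(k, t) = 1456 (K(k, t) = 4*(-7*(1 + 2*(-7))*4) = 4*(-7*(1 - 14)*4) = 4*(-7*(-13)*4) = 4*(91*4) = 4*364 = 1456)
1/(2462 + K(u, p)) = 1/(2462 + 1456) = 1/3918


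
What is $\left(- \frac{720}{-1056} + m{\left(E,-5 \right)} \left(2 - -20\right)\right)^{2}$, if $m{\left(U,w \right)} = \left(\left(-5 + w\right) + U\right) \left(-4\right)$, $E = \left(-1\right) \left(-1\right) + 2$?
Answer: $\frac{184063489}{484} \approx 3.803 \cdot 10^{5}$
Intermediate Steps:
$E = 3$ ($E = 1 + 2 = 3$)
$m{\left(U,w \right)} = 20 - 4 U - 4 w$ ($m{\left(U,w \right)} = \left(-5 + U + w\right) \left(-4\right) = 20 - 4 U - 4 w$)
$\left(- \frac{720}{-1056} + m{\left(E,-5 \right)} \left(2 - -20\right)\right)^{2} = \left(- \frac{720}{-1056} + \left(20 - 12 - -20\right) \left(2 - -20\right)\right)^{2} = \left(\left(-720\right) \left(- \frac{1}{1056}\right) + \left(20 - 12 + 20\right) \left(2 + 20\right)\right)^{2} = \left(\frac{15}{22} + 28 \cdot 22\right)^{2} = \left(\frac{15}{22} + 616\right)^{2} = \left(\frac{13567}{22}\right)^{2} = \frac{184063489}{484}$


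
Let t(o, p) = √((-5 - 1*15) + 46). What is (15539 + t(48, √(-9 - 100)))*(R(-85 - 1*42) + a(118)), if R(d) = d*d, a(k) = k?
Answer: 252462133 + 16247*√26 ≈ 2.5255e+8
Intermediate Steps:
t(o, p) = √26 (t(o, p) = √((-5 - 15) + 46) = √(-20 + 46) = √26)
R(d) = d²
(15539 + t(48, √(-9 - 100)))*(R(-85 - 1*42) + a(118)) = (15539 + √26)*((-85 - 1*42)² + 118) = (15539 + √26)*((-85 - 42)² + 118) = (15539 + √26)*((-127)² + 118) = (15539 + √26)*(16129 + 118) = (15539 + √26)*16247 = 252462133 + 16247*√26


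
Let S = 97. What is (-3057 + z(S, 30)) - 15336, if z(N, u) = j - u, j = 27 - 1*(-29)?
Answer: -18367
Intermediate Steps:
j = 56 (j = 27 + 29 = 56)
z(N, u) = 56 - u
(-3057 + z(S, 30)) - 15336 = (-3057 + (56 - 1*30)) - 15336 = (-3057 + (56 - 30)) - 15336 = (-3057 + 26) - 15336 = -3031 - 15336 = -18367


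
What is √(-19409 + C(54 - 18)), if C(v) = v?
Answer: I*√19373 ≈ 139.19*I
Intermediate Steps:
√(-19409 + C(54 - 18)) = √(-19409 + (54 - 18)) = √(-19409 + 36) = √(-19373) = I*√19373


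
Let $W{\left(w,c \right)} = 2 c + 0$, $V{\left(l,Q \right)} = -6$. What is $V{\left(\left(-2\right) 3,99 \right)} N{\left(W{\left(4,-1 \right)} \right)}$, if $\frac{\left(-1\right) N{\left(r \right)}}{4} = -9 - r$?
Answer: $-168$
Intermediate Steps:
$W{\left(w,c \right)} = 2 c$
$N{\left(r \right)} = 36 + 4 r$ ($N{\left(r \right)} = - 4 \left(-9 - r\right) = 36 + 4 r$)
$V{\left(\left(-2\right) 3,99 \right)} N{\left(W{\left(4,-1 \right)} \right)} = - 6 \left(36 + 4 \cdot 2 \left(-1\right)\right) = - 6 \left(36 + 4 \left(-2\right)\right) = - 6 \left(36 - 8\right) = \left(-6\right) 28 = -168$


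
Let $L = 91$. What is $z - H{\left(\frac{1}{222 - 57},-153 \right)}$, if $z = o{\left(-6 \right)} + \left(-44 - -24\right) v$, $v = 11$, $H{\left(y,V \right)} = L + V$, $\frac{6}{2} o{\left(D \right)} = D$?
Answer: $-160$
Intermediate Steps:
$o{\left(D \right)} = \frac{D}{3}$
$H{\left(y,V \right)} = 91 + V$
$z = -222$ ($z = \frac{1}{3} \left(-6\right) + \left(-44 - -24\right) 11 = -2 + \left(-44 + 24\right) 11 = -2 - 220 = -222$)
$z - H{\left(\frac{1}{222 - 57},-153 \right)} = -222 - \left(91 - 153\right) = -222 - -62 = -222 + 62 = -160$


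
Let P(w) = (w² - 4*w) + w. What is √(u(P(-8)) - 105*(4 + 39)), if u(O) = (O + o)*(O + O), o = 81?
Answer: √25229 ≈ 158.84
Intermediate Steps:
P(w) = w² - 3*w
u(O) = 2*O*(81 + O) (u(O) = (O + 81)*(O + O) = (81 + O)*(2*O) = 2*O*(81 + O))
√(u(P(-8)) - 105*(4 + 39)) = √(2*(-8*(-3 - 8))*(81 - 8*(-3 - 8)) - 105*(4 + 39)) = √(2*(-8*(-11))*(81 - 8*(-11)) - 105*43) = √(2*88*(81 + 88) - 4515) = √(2*88*169 - 4515) = √(29744 - 4515) = √25229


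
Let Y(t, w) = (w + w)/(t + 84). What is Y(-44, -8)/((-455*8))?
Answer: 1/9100 ≈ 0.00010989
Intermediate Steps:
Y(t, w) = 2*w/(84 + t) (Y(t, w) = (2*w)/(84 + t) = 2*w/(84 + t))
Y(-44, -8)/((-455*8)) = (2*(-8)/(84 - 44))/((-455*8)) = (2*(-8)/40)/(-3640) = (2*(-8)*(1/40))*(-1/3640) = -⅖*(-1/3640) = 1/9100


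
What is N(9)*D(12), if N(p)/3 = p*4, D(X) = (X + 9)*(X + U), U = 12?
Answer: 54432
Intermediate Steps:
D(X) = (9 + X)*(12 + X) (D(X) = (X + 9)*(X + 12) = (9 + X)*(12 + X))
N(p) = 12*p (N(p) = 3*(p*4) = 3*(4*p) = 12*p)
N(9)*D(12) = (12*9)*(108 + 12**2 + 21*12) = 108*(108 + 144 + 252) = 108*504 = 54432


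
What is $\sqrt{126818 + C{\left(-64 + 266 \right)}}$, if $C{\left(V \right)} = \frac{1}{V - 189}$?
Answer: $\frac{\sqrt{21432255}}{13} \approx 356.12$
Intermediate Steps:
$C{\left(V \right)} = \frac{1}{-189 + V}$
$\sqrt{126818 + C{\left(-64 + 266 \right)}} = \sqrt{126818 + \frac{1}{-189 + \left(-64 + 266\right)}} = \sqrt{126818 + \frac{1}{-189 + 202}} = \sqrt{126818 + \frac{1}{13}} = \sqrt{\frac{1648635}{13}} = \frac{\sqrt{21432255}}{13}$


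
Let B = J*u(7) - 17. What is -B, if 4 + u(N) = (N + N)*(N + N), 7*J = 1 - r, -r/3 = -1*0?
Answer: -73/7 ≈ -10.429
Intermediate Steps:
r = 0 (r = -(-3)*0 = -3*0 = 0)
J = ⅐ (J = (1 - 1*0)/7 = (1 + 0)/7 = (⅐)*1 = ⅐ ≈ 0.14286)
u(N) = -4 + 4*N² (u(N) = -4 + (N + N)*(N + N) = -4 + (2*N)*(2*N) = -4 + 4*N²)
B = 73/7 (B = (-4 + 4*7²)/7 - 17 = (-4 + 4*49)/7 - 17 = (-4 + 196)/7 - 17 = (⅐)*192 - 17 = 192/7 - 17 = 73/7 ≈ 10.429)
-B = -1*73/7 = -73/7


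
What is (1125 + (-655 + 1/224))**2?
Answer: 11084088961/50176 ≈ 2.2090e+5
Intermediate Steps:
(1125 + (-655 + 1/224))**2 = (1125 - 146719/224)**2 = (105281/224)**2 = 11084088961/50176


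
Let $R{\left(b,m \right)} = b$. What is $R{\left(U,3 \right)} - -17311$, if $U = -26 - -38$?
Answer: $17323$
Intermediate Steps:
$U = 12$ ($U = -26 + 38 = 12$)
$R{\left(U,3 \right)} - -17311 = 12 - -17311 = 12 + 17311 = 17323$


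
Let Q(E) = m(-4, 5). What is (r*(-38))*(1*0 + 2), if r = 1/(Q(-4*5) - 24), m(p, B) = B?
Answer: 4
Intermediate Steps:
Q(E) = 5
r = -1/19 (r = 1/(5 - 24) = 1/(-19) = -1/19 ≈ -0.052632)
(r*(-38))*(1*0 + 2) = (-1/19*(-38))*(1*0 + 2) = 2*(0 + 2) = 2*2 = 4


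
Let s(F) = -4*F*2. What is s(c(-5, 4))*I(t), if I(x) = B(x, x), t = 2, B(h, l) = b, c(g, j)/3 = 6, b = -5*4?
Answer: 2880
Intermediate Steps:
b = -20
c(g, j) = 18 (c(g, j) = 3*6 = 18)
B(h, l) = -20
s(F) = -8*F
I(x) = -20
s(c(-5, 4))*I(t) = -8*18*(-20) = -144*(-20) = 2880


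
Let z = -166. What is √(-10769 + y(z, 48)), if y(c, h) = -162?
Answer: I*√10931 ≈ 104.55*I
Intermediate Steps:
√(-10769 + y(z, 48)) = √(-10769 - 162) = √(-10931) = I*√10931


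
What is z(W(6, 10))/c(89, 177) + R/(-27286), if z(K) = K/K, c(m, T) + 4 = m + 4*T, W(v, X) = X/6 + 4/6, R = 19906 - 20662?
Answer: 44771/1545557 ≈ 0.028968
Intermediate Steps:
R = -756
W(v, X) = ⅔ + X/6 (W(v, X) = X*(⅙) + 4*(⅙) = X/6 + ⅔ = ⅔ + X/6)
c(m, T) = -4 + m + 4*T (c(m, T) = -4 + (m + 4*T) = -4 + m + 4*T)
z(K) = 1
z(W(6, 10))/c(89, 177) + R/(-27286) = 1/(-4 + 89 + 4*177) - 756/(-27286) = 1/(-4 + 89 + 708) - 756*(-1/27286) = 1/793 + 54/1949 = 44771/1545557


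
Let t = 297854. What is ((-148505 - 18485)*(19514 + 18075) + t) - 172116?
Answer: -6276861372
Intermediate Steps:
((-148505 - 18485)*(19514 + 18075) + t) - 172116 = ((-148505 - 18485)*(19514 + 18075) + 297854) - 172116 = (-166990*37589 + 297854) - 172116 = (-6276987110 + 297854) - 172116 = -6276689256 - 172116 = -6276861372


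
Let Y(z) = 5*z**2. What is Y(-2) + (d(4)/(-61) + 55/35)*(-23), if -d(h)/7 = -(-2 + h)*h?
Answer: 2123/427 ≈ 4.9719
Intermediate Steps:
d(h) = 7*h*(-2 + h) (d(h) = -(-7)*(-2 + h)*h = -(-7)*h*(-2 + h) = 7*h*(-2 + h))
Y(-2) + (d(4)/(-61) + 55/35)*(-23) = 5*(-2)**2 + ((7*4*(-2 + 4))/(-61) + 55/35)*(-23) = 5*4 + ((7*4*2)*(-1/61) + 55*(1/35))*(-23) = 20 + (56*(-1/61) + 11/7)*(-23) = 20 + (-56/61 + 11/7)*(-23) = 20 + (279/427)*(-23) = 20 - 6417/427 = 2123/427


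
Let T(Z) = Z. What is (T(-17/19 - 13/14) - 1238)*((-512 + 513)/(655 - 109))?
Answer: -109931/48412 ≈ -2.2707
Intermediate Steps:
(T(-17/19 - 13/14) - 1238)*((-512 + 513)/(655 - 109)) = ((-17/19 - 13/14) - 1238)*((-512 + 513)/(655 - 109)) = ((-17*1/19 - 13*1/14) - 1238)*(1/546) = ((-17/19 - 13/14) - 1238)*(1*(1/546)) = (-485/266 - 1238)*(1/546) = -329793/266*1/546 = -109931/48412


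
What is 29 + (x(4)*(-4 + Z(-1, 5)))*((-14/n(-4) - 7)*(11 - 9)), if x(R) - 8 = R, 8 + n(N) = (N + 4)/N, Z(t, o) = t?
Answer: 659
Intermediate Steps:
n(N) = -8 + (4 + N)/N (n(N) = -8 + (N + 4)/N = -8 + (4 + N)/N)
x(R) = 8 + R
29 + (x(4)*(-4 + Z(-1, 5)))*((-14/n(-4) - 7)*(11 - 9)) = 29 + ((8 + 4)*(-4 - 1))*((-14/(-7 + 4/(-4)) - 7)*(11 - 9)) = 29 + (12*(-5))*((-14/(-7 + 4*(-¼)) - 7)*2) = 29 - 60*(-14/(-7 - 1) - 7)*2 = 29 - 60*(-14/(-8) - 7)*2 = 29 - 60*(-14*(-⅛) - 7)*2 = 29 - 60*(7/4 - 7)*2 = 29 - (-315)*2 = 29 - 60*(-21/2) = 29 + 630 = 659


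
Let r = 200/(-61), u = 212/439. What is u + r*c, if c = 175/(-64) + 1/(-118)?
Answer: 119771979/12639688 ≈ 9.4759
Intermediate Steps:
c = -10357/3776 (c = 175*(-1/64) + 1*(-1/118) = -175/64 - 1/118 = -10357/3776 ≈ -2.7429)
u = 212/439 (u = 212*(1/439) = 212/439 ≈ 0.48292)
r = -200/61 (r = 200*(-1/61) = -200/61 ≈ -3.2787)
u + r*c = 212/439 - 200/61*(-10357/3776) = 212/439 + 258925/28792 = 119771979/12639688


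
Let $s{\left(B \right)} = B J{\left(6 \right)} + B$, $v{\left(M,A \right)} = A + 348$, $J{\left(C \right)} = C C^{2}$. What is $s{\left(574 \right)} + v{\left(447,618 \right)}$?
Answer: $125524$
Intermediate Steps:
$J{\left(C \right)} = C^{3}$
$v{\left(M,A \right)} = 348 + A$
$s{\left(B \right)} = 217 B$ ($s{\left(B \right)} = B 6^{3} + B = B 216 + B = 216 B + B = 217 B$)
$s{\left(574 \right)} + v{\left(447,618 \right)} = 217 \cdot 574 + \left(348 + 618\right) = 124558 + 966 = 125524$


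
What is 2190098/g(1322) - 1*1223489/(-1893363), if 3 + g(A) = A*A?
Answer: 6284918998583/3308994541203 ≈ 1.8993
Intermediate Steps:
g(A) = -3 + A² (g(A) = -3 + A*A = -3 + A²)
2190098/g(1322) - 1*1223489/(-1893363) = 2190098/(-3 + 1322²) - 1*1223489/(-1893363) = 2190098/(-3 + 1747684) - 1223489*(-1/1893363) = 2190098/1747681 + 1223489/1893363 = 6284918998583/3308994541203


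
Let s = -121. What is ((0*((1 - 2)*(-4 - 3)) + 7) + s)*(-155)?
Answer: 17670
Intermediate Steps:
((0*((1 - 2)*(-4 - 3)) + 7) + s)*(-155) = ((0*((1 - 2)*(-4 - 3)) + 7) - 121)*(-155) = ((0*(-1*(-7)) + 7) - 121)*(-155) = ((0*7 + 7) - 121)*(-155) = ((0 + 7) - 121)*(-155) = (7 - 121)*(-155) = -114*(-155) = 17670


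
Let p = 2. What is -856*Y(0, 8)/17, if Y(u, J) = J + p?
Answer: -8560/17 ≈ -503.53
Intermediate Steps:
Y(u, J) = 2 + J (Y(u, J) = J + 2 = 2 + J)
-856*Y(0, 8)/17 = -856*(2 + 8)/17 = -8560/17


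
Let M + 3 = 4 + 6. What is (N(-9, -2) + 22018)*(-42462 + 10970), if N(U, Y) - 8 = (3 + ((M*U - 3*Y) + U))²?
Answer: -818634540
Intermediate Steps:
M = 7 (M = -3 + (4 + 6) = -3 + 10 = 7)
N(U, Y) = 8 + (3 - 3*Y + 8*U)² (N(U, Y) = 8 + (3 + ((7*U - 3*Y) + U))² = 8 + (3 + ((-3*Y + 7*U) + U))² = 8 + (3 + (-3*Y + 8*U))² = 8 + (3 - 3*Y + 8*U)²)
(N(-9, -2) + 22018)*(-42462 + 10970) = ((8 + (3 - 3*(-2) + 8*(-9))²) + 22018)*(-42462 + 10970) = ((8 + (3 + 6 - 72)²) + 22018)*(-31492) = ((8 + (-63)²) + 22018)*(-31492) = ((8 + 3969) + 22018)*(-31492) = (3977 + 22018)*(-31492) = 25995*(-31492) = -818634540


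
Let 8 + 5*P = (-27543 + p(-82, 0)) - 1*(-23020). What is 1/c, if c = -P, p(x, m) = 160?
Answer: 5/4371 ≈ 0.0011439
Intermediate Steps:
P = -4371/5 (P = -8/5 + ((-27543 + 160) - 1*(-23020))/5 = -8/5 + (-27383 + 23020)/5 = -8/5 + (⅕)*(-4363) = -8/5 - 4363/5 = -4371/5 ≈ -874.20)
c = 4371/5 (c = -1*(-4371/5) = 4371/5 ≈ 874.20)
1/c = 1/(4371/5) = 5/4371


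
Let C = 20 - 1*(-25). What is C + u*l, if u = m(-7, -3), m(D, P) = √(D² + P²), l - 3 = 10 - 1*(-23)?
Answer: 45 + 36*√58 ≈ 319.17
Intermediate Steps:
l = 36 (l = 3 + (10 - 1*(-23)) = 3 + (10 + 23) = 3 + 33 = 36)
u = √58 (u = √((-7)² + (-3)²) = √(49 + 9) = √58 ≈ 7.6158)
C = 45 (C = 20 + 25 = 45)
C + u*l = 45 + √58*36 = 45 + 36*√58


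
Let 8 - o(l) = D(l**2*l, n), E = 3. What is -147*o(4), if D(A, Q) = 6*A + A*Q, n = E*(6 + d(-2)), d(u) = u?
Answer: 168168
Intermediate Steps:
n = 12 (n = 3*(6 - 2) = 3*4 = 12)
o(l) = 8 - 18*l**3 (o(l) = 8 - l**2*l*(6 + 12) = 8 - l**3*18 = 8 - 18*l**3)
-147*o(4) = -147*(8 - 18*4**3) = -147*(8 - 18*64) = -147*(8 - 1152) = -147*(-1144) = 168168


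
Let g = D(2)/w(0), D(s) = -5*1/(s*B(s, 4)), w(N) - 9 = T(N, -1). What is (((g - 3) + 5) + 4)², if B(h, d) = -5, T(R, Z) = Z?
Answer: 9409/256 ≈ 36.754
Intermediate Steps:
w(N) = 8 (w(N) = 9 - 1 = 8)
D(s) = 1/s (D(s) = -5*(-1/(5*s)) = -(-1)/s = 1/s)
g = 1/16 (g = 1/(2*8) = (½)*(⅛) = 1/16 ≈ 0.062500)
(((g - 3) + 5) + 4)² = (((1/16 - 3) + 5) + 4)² = ((-47/16 + 5) + 4)² = (33/16 + 4)² = (97/16)² = 9409/256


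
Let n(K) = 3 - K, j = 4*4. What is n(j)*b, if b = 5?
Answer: -65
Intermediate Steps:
j = 16
n(j)*b = (3 - 1*16)*5 = (3 - 16)*5 = -13*5 = -65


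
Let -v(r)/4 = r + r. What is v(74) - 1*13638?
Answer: -14230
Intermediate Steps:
v(r) = -8*r (v(r) = -4*(r + r) = -8*r)
v(74) - 1*13638 = -8*74 - 1*13638 = -592 - 13638 = -14230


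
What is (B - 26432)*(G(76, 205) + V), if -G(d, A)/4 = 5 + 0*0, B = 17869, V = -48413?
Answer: 414731779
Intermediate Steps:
G(d, A) = -20 (G(d, A) = -4*(5 + 0*0) = -4*(5 + 0) = -4*5 = -20)
(B - 26432)*(G(76, 205) + V) = (17869 - 26432)*(-20 - 48413) = -8563*(-48433) = 414731779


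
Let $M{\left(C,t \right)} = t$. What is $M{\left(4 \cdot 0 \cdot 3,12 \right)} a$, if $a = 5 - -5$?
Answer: $120$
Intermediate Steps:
$a = 10$ ($a = 5 + 5 = 10$)
$M{\left(4 \cdot 0 \cdot 3,12 \right)} a = 12 \cdot 10 = 120$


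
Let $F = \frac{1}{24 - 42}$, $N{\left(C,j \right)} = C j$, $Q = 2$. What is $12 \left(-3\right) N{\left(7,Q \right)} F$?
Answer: $28$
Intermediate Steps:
$F = - \frac{1}{18}$ ($F = \frac{1}{-18} = - \frac{1}{18} \approx -0.055556$)
$12 \left(-3\right) N{\left(7,Q \right)} F = 12 \left(-3\right) 7 \cdot 2 \left(- \frac{1}{18}\right) = \left(-36\right) 14 \left(- \frac{1}{18}\right) = \left(-504\right) \left(- \frac{1}{18}\right) = 28$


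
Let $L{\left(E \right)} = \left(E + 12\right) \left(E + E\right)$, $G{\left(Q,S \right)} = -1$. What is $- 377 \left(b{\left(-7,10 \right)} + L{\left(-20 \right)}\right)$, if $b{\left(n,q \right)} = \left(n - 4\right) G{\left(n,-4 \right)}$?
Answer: $-124787$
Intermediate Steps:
$L{\left(E \right)} = 2 E \left(12 + E\right)$ ($L{\left(E \right)} = \left(12 + E\right) 2 E = 2 E \left(12 + E\right)$)
$b{\left(n,q \right)} = 4 - n$ ($b{\left(n,q \right)} = \left(n - 4\right) \left(-1\right) = \left(-4 + n\right) \left(-1\right) = 4 - n$)
$- 377 \left(b{\left(-7,10 \right)} + L{\left(-20 \right)}\right) = - 377 \left(\left(4 - -7\right) + 2 \left(-20\right) \left(12 - 20\right)\right) = - 377 \left(\left(4 + 7\right) + 2 \left(-20\right) \left(-8\right)\right) = - 377 \left(11 + 320\right) = \left(-377\right) 331 = -124787$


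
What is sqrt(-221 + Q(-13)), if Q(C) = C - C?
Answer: I*sqrt(221) ≈ 14.866*I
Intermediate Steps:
Q(C) = 0
sqrt(-221 + Q(-13)) = sqrt(-221 + 0) = sqrt(-221) = I*sqrt(221)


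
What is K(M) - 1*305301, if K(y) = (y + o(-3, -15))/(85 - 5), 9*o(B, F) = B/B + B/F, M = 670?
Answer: -91587787/300 ≈ -3.0529e+5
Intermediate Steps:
o(B, F) = 1/9 + B/(9*F) (o(B, F) = (B/B + B/F)/9 = (1 + B/F)/9 = 1/9 + B/(9*F))
K(y) = 1/600 + y/80 (K(y) = (y + (1/9)*(-3 - 15)/(-15))/(85 - 5) = (y + (1/9)*(-1/15)*(-18))/80 = (y + 2/15)*(1/80) = (2/15 + y)*(1/80) = 1/600 + y/80)
K(M) - 1*305301 = (1/600 + (1/80)*670) - 1*305301 = (1/600 + 67/8) - 305301 = 2513/300 - 305301 = -91587787/300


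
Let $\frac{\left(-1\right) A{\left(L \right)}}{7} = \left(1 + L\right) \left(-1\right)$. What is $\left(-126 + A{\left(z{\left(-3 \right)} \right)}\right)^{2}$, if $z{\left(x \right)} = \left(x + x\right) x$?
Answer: $49$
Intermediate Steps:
$z{\left(x \right)} = 2 x^{2}$ ($z{\left(x \right)} = 2 x x = 2 x^{2}$)
$A{\left(L \right)} = 7 + 7 L$ ($A{\left(L \right)} = - 7 \left(1 + L\right) \left(-1\right) = - 7 \left(-1 - L\right) = 7 + 7 L$)
$\left(-126 + A{\left(z{\left(-3 \right)} \right)}\right)^{2} = \left(-126 + \left(7 + 7 \cdot 2 \left(-3\right)^{2}\right)\right)^{2} = \left(-126 + \left(7 + 7 \cdot 2 \cdot 9\right)\right)^{2} = \left(-126 + \left(7 + 7 \cdot 18\right)\right)^{2} = \left(-126 + \left(7 + 126\right)\right)^{2} = \left(-126 + 133\right)^{2} = 7^{2} = 49$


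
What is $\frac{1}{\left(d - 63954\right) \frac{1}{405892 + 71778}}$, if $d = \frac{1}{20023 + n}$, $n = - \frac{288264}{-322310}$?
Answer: $- \frac{1541417539435990}{206376404714783} \approx -7.469$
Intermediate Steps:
$n = \frac{144132}{161155}$ ($n = \left(-288264\right) \left(- \frac{1}{322310}\right) = \frac{144132}{161155} \approx 0.89437$)
$d = \frac{161155}{3226950697}$ ($d = \frac{1}{20023 + \frac{144132}{161155}} = \frac{1}{\frac{3226950697}{161155}} = \frac{161155}{3226950697} \approx 4.994 \cdot 10^{-5}$)
$\frac{1}{\left(d - 63954\right) \frac{1}{405892 + 71778}} = \frac{1}{\left(\frac{161155}{3226950697} - 63954\right) \frac{1}{405892 + 71778}} = \frac{1}{\left(- \frac{206376404714783}{3226950697}\right) \frac{1}{477670}} = \frac{1}{- \frac{206376404714783}{1541417539435990}} = - \frac{1541417539435990}{206376404714783}$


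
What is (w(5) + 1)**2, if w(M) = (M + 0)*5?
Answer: 676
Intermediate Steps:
w(M) = 5*M (w(M) = M*5 = 5*M)
(w(5) + 1)**2 = (5*5 + 1)**2 = (25 + 1)**2 = 26**2 = 676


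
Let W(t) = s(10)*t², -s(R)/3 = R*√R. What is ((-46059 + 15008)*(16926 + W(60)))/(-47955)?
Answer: 175189742/15985 - 223567200*√10/3197 ≈ -2.1018e+5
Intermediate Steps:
s(R) = -3*R^(3/2) (s(R) = -3*R*√R = -3*R^(3/2))
W(t) = -30*√10*t² (W(t) = (-30*√10)*t² = -30*√10*t²)
((-46059 + 15008)*(16926 + W(60)))/(-47955) = ((-46059 + 15008)*(16926 - 30*√10*60²))/(-47955) = -31051*(16926 - 30*√10*3600)*(-1/47955) = -31051*(16926 - 108000*√10)*(-1/47955) = (-525569226 + 3353508000*√10)*(-1/47955) = 175189742/15985 - 223567200*√10/3197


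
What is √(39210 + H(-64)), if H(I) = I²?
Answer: √43306 ≈ 208.10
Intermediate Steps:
√(39210 + H(-64)) = √(39210 + (-64)²) = √(39210 + 4096) = √43306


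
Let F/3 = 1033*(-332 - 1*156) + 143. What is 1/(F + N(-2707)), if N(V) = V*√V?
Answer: I/(-1511883*I + 2707*√2707) ≈ -6.5574e-7 + 6.1086e-8*I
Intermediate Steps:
F = -1511883 (F = 3*(1033*(-332 - 1*156) + 143) = 3*(1033*(-332 - 156) + 143) = 3*(1033*(-488) + 143) = 3*(-504104 + 143) = 3*(-503961) = -1511883)
N(V) = V^(3/2)
1/(F + N(-2707)) = 1/(-1511883 + (-2707)^(3/2)) = 1/(-1511883 - 2707*I*√2707)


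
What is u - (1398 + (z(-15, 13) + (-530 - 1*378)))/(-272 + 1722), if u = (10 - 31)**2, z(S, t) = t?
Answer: 638947/1450 ≈ 440.65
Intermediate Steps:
u = 441 (u = (-21)**2 = 441)
u - (1398 + (z(-15, 13) + (-530 - 1*378)))/(-272 + 1722) = 441 - (1398 + (13 + (-530 - 1*378)))/(-272 + 1722) = 441 - (1398 + (13 + (-530 - 378)))/1450 = 441 - (1398 + (13 - 908))/1450 = 441 - (1398 - 895)/1450 = 441 - 503/1450 = 638947/1450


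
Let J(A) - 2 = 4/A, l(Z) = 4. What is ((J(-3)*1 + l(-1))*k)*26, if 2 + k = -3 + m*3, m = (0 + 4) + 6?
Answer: 9100/3 ≈ 3033.3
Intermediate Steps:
m = 10 (m = 4 + 6 = 10)
J(A) = 2 + 4/A
k = 25 (k = -2 + (-3 + 10*3) = -2 + (-3 + 30) = -2 + 27 = 25)
((J(-3)*1 + l(-1))*k)*26 = (((2 + 4/(-3))*1 + 4)*25)*26 = (((2 + 4*(-⅓))*1 + 4)*25)*26 = (((2 - 4/3)*1 + 4)*25)*26 = (((⅔)*1 + 4)*25)*26 = ((⅔ + 4)*25)*26 = ((14/3)*25)*26 = (350/3)*26 = 9100/3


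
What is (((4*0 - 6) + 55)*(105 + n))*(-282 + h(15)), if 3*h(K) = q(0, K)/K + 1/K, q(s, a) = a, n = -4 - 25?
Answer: -47197976/45 ≈ -1.0488e+6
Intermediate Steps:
n = -29
h(K) = 1/3 + 1/(3*K) (h(K) = (K/K + 1/K)/3 = (1 + 1/K)/3 = 1/3 + 1/(3*K))
(((4*0 - 6) + 55)*(105 + n))*(-282 + h(15)) = (((4*0 - 6) + 55)*(105 - 29))*(-282 + (1/3)*(1 + 15)/15) = (((0 - 6) + 55)*76)*(-282 + (1/3)*(1/15)*16) = ((-6 + 55)*76)*(-282 + 16/45) = (49*76)*(-12674/45) = 3724*(-12674/45) = -47197976/45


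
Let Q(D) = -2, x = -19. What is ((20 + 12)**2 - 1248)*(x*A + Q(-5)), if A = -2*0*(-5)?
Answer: 448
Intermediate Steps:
A = 0 (A = 0*(-5) = 0)
((20 + 12)**2 - 1248)*(x*A + Q(-5)) = ((20 + 12)**2 - 1248)*(-19*0 - 2) = (32**2 - 1248)*(0 - 2) = (1024 - 1248)*(-2) = -224*(-2) = 448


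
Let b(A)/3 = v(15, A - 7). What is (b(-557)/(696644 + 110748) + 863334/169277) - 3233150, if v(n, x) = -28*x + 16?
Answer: -13808852102520382/4271027987 ≈ -3.2331e+6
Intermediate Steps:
v(n, x) = 16 - 28*x
b(A) = 636 - 84*A (b(A) = 3*(16 - 28*(A - 7)) = 3*(16 - 28*(-7 + A)) = 3*(16 + (196 - 28*A)) = 3*(212 - 28*A) = 636 - 84*A)
(b(-557)/(696644 + 110748) + 863334/169277) - 3233150 = ((636 - 84*(-557))/(696644 + 110748) + 863334/169277) - 3233150 = ((636 + 46788)/807392 + 863334*(1/169277)) - 3233150 = (47424*(1/807392) + 863334/169277) - 3233150 = (1482/25231 + 863334/169277) - 3233150 = 22033648668/4271027987 - 3233150 = -13808852102520382/4271027987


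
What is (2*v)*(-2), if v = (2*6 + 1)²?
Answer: -676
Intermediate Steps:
v = 169 (v = (12 + 1)² = 13² = 169)
(2*v)*(-2) = (2*169)*(-2) = 338*(-2) = -676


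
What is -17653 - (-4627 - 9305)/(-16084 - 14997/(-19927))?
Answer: -5657902968727/320490871 ≈ -17654.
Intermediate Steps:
-17653 - (-4627 - 9305)/(-16084 - 14997/(-19927)) = -17653 - (-13932)/(-16084 - 14997*(-1/19927)) = -17653 - (-13932)/(-16084 + 14997/19927) = -17653 - (-13932)/(-320490871/19927) = -17653 - (-13932)*(-19927)/320490871 = -17653 - 1*277622964/320490871 = -17653 - 277622964/320490871 = -5657902968727/320490871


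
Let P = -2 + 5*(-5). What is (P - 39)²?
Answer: 4356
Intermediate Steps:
P = -27 (P = -2 - 25 = -27)
(P - 39)² = (-27 - 39)² = (-66)² = 4356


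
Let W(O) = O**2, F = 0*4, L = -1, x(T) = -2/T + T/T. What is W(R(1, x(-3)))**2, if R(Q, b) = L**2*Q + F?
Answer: 1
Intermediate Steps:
x(T) = 1 - 2/T (x(T) = -2/T + 1 = 1 - 2/T)
F = 0
R(Q, b) = Q (R(Q, b) = (-1)**2*Q + 0 = 1*Q + 0 = Q + 0 = Q)
W(R(1, x(-3)))**2 = (1**2)**2 = 1**2 = 1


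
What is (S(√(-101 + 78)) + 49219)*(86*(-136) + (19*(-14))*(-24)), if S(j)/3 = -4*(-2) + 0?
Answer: -261578816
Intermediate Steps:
S(j) = 24 (S(j) = 3*(-4*(-2) + 0) = 3*(8 + 0) = 3*8 = 24)
(S(√(-101 + 78)) + 49219)*(86*(-136) + (19*(-14))*(-24)) = (24 + 49219)*(86*(-136) + (19*(-14))*(-24)) = 49243*(-11696 - 266*(-24)) = 49243*(-11696 + 6384) = 49243*(-5312) = -261578816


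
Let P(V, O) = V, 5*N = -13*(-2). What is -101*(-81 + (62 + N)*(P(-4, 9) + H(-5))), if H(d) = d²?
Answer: -671751/5 ≈ -1.3435e+5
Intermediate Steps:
N = 26/5 (N = (-13*(-2))/5 = (⅕)*26 = 26/5 ≈ 5.2000)
-101*(-81 + (62 + N)*(P(-4, 9) + H(-5))) = -101*(-81 + (62 + 26/5)*(-4 + (-5)²)) = -101*(-81 + 336*(-4 + 25)/5) = -101*(-81 + (336/5)*21) = -101*(-81 + 7056/5) = -101*6651/5 = -671751/5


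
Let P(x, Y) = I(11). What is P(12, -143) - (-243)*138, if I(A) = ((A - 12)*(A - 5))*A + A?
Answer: 33479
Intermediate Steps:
I(A) = A + A*(-12 + A)*(-5 + A) (I(A) = ((-12 + A)*(-5 + A))*A + A = A*(-12 + A)*(-5 + A) + A = A + A*(-12 + A)*(-5 + A))
P(x, Y) = -55 (P(x, Y) = 11*(61 + 11² - 17*11) = 11*(61 + 121 - 187) = 11*(-5) = -55)
P(12, -143) - (-243)*138 = -55 - (-243)*138 = -55 - 1*(-33534) = -55 + 33534 = 33479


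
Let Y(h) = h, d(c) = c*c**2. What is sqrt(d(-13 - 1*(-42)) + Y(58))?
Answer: sqrt(24447) ≈ 156.36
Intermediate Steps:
d(c) = c**3
sqrt(d(-13 - 1*(-42)) + Y(58)) = sqrt((-13 - 1*(-42))**3 + 58) = sqrt((-13 + 42)**3 + 58) = sqrt(29**3 + 58) = sqrt(24389 + 58) = sqrt(24447)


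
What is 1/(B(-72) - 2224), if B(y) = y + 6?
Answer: -1/2290 ≈ -0.00043668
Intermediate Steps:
B(y) = 6 + y
1/(B(-72) - 2224) = 1/((6 - 72) - 2224) = 1/(-66 - 2224) = 1/(-2290) = -1/2290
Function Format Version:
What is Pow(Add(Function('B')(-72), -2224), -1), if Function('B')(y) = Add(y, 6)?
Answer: Rational(-1, 2290) ≈ -0.00043668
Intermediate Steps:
Function('B')(y) = Add(6, y)
Pow(Add(Function('B')(-72), -2224), -1) = Pow(Add(Add(6, -72), -2224), -1) = Pow(Add(-66, -2224), -1) = Pow(-2290, -1) = Rational(-1, 2290)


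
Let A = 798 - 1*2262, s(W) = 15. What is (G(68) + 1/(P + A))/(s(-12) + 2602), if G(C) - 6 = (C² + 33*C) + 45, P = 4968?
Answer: 24244177/9169968 ≈ 2.6439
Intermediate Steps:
A = -1464 (A = 798 - 2262 = -1464)
G(C) = 51 + C² + 33*C (G(C) = 6 + ((C² + 33*C) + 45) = 6 + (45 + C² + 33*C) = 51 + C² + 33*C)
(G(68) + 1/(P + A))/(s(-12) + 2602) = ((51 + 68² + 33*68) + 1/(4968 - 1464))/(15 + 2602) = ((51 + 4624 + 2244) + 1/3504)/2617 = (6919 + 1/3504)*(1/2617) = (24244177/3504)*(1/2617) = 24244177/9169968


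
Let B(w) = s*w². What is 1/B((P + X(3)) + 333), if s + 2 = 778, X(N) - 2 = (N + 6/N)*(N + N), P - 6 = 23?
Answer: 1/120463136 ≈ 8.3013e-9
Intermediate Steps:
P = 29 (P = 6 + 23 = 29)
X(N) = 2 + 2*N*(N + 6/N) (X(N) = 2 + (N + 6/N)*(N + N) = 2 + (N + 6/N)*(2*N) = 2 + 2*N*(N + 6/N))
s = 776 (s = -2 + 778 = 776)
B(w) = 776*w²
1/B((P + X(3)) + 333) = 1/(776*((29 + (14 + 2*3²)) + 333)²) = 1/(776*((29 + (14 + 2*9)) + 333)²) = 1/(776*((29 + (14 + 18)) + 333)²) = 1/(776*((29 + 32) + 333)²) = 1/(776*(61 + 333)²) = 1/(776*394²) = 1/(776*155236) = 1/120463136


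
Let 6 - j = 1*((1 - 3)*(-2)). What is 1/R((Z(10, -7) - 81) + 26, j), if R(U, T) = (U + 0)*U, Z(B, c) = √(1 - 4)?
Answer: (55 - I*√3)⁻² ≈ 0.0003296 + 2.078e-5*I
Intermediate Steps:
Z(B, c) = I*√3 (Z(B, c) = √(-3) = I*√3)
j = 2 (j = 6 - (1 - 3)*(-2) = 6 - (-2*(-2)) = 6 - 4 = 2)
R(U, T) = U² (R(U, T) = U*U = U²)
1/R((Z(10, -7) - 81) + 26, j) = 1/(((I*√3 - 81) + 26)²) = 1/(((-81 + I*√3) + 26)²) = 1/((-55 + I*√3)²) = (-55 + I*√3)⁻²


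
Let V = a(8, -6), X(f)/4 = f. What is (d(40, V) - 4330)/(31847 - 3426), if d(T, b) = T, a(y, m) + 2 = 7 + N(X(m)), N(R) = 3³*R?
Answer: -4290/28421 ≈ -0.15094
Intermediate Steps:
X(f) = 4*f
N(R) = 27*R
a(y, m) = 5 + 108*m (a(y, m) = -2 + (7 + 27*(4*m)) = -2 + (7 + 108*m) = 5 + 108*m)
V = -643 (V = 5 + 108*(-6) = 5 - 648 = -643)
(d(40, V) - 4330)/(31847 - 3426) = (40 - 4330)/(31847 - 3426) = -4290/28421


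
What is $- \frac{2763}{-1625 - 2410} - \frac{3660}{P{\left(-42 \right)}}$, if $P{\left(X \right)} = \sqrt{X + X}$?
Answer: $\frac{921}{1345} + \frac{610 i \sqrt{21}}{7} \approx 0.68476 + 399.34 i$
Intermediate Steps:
$P{\left(X \right)} = \sqrt{2} \sqrt{X}$ ($P{\left(X \right)} = \sqrt{2 X} = \sqrt{2} \sqrt{X}$)
$- \frac{2763}{-1625 - 2410} - \frac{3660}{P{\left(-42 \right)}} = - \frac{2763}{-1625 - 2410} - \frac{3660}{\sqrt{2} \sqrt{-42}} = - \frac{2763}{-1625 - 2410} - \frac{3660}{\sqrt{2} i \sqrt{42}} = - \frac{2763}{-4035} - \frac{3660}{2 i \sqrt{21}} = \left(-2763\right) \left(- \frac{1}{4035}\right) - 3660 \left(- \frac{i \sqrt{21}}{42}\right) = \frac{921}{1345} + \frac{610 i \sqrt{21}}{7}$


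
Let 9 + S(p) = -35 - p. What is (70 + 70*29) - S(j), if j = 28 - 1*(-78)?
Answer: 2250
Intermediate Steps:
j = 106 (j = 28 + 78 = 106)
S(p) = -44 - p (S(p) = -9 + (-35 - p) = -44 - p)
(70 + 70*29) - S(j) = (70 + 70*29) - (-44 - 1*106) = (70 + 2030) - (-44 - 106) = 2100 - 1*(-150) = 2100 + 150 = 2250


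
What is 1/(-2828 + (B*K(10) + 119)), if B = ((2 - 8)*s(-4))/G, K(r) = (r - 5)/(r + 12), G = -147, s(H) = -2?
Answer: -539/1460161 ≈ -0.00036914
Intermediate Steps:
K(r) = (-5 + r)/(12 + r)
B = -4/49 (B = ((2 - 8)*(-2))/(-147) = -6*(-2)*(-1/147) = 12*(-1/147) = -4/49 ≈ -0.081633)
1/(-2828 + (B*K(10) + 119)) = 1/(-2828 + (-4*(-5 + 10)/(49*(12 + 10)) + 119)) = 1/(-2828 + (-4*5/(49*22) + 119)) = 1/(-2828 + (-2*5/539 + 119)) = 1/(-2828 + (-4/49*5/22 + 119)) = 1/(-2828 + (-10/539 + 119)) = 1/(-2828 + 64131/539) = 1/(-1460161/539) = -539/1460161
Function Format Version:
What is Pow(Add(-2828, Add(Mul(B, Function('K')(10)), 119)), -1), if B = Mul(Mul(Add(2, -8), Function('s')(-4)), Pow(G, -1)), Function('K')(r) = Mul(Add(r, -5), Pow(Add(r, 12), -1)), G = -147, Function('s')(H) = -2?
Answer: Rational(-539, 1460161) ≈ -0.00036914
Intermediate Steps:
Function('K')(r) = Mul(Pow(Add(12, r), -1), Add(-5, r)) (Function('K')(r) = Mul(Add(-5, r), Pow(Add(12, r), -1)) = Mul(Pow(Add(12, r), -1), Add(-5, r)))
B = Rational(-4, 49) (B = Mul(Mul(Add(2, -8), -2), Pow(-147, -1)) = Mul(Mul(-6, -2), Rational(-1, 147)) = Mul(12, Rational(-1, 147)) = Rational(-4, 49) ≈ -0.081633)
Pow(Add(-2828, Add(Mul(B, Function('K')(10)), 119)), -1) = Pow(Add(-2828, Add(Mul(Rational(-4, 49), Mul(Pow(Add(12, 10), -1), Add(-5, 10))), 119)), -1) = Pow(Add(-2828, Add(Mul(Rational(-4, 49), Mul(Pow(22, -1), 5)), 119)), -1) = Pow(Add(-2828, Add(Mul(Rational(-4, 49), Mul(Rational(1, 22), 5)), 119)), -1) = Pow(Add(-2828, Add(Mul(Rational(-4, 49), Rational(5, 22)), 119)), -1) = Pow(Add(-2828, Add(Rational(-10, 539), 119)), -1) = Pow(Add(-2828, Rational(64131, 539)), -1) = Pow(Rational(-1460161, 539), -1) = Rational(-539, 1460161)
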